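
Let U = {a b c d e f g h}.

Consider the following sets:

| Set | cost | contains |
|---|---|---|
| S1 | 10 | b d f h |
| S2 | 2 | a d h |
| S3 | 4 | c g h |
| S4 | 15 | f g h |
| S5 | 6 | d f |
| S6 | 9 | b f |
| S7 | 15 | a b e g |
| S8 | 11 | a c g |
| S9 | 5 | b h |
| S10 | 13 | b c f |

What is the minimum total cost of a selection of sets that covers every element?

S3, S5, S7 together cover every element (S3 ∪ S5 ∪ S7 = {a, b, c, d, e, f, g, h}); total cost 4 + 6 + 15 = 25.
The greedy pick S2, S3, S6, S7 costs 30; no covering selection beats 25.

25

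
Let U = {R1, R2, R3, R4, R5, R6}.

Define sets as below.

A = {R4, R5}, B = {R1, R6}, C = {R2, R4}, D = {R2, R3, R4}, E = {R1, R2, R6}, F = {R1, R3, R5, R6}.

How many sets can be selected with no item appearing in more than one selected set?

2

A, E are pairwise disjoint (A={R4,R5}; E={R1,R2,R6}).
Every remaining set overlaps one of these, and no 3 of the listed sets are pairwise disjoint, so 2 is the maximum.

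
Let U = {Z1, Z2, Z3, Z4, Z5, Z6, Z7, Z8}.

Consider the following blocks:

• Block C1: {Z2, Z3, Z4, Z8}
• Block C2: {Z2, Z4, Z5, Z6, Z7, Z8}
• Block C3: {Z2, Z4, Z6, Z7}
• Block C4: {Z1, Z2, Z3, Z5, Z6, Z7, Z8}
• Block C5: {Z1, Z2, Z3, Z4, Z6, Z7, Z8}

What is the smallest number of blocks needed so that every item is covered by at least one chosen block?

2

C2 and C4 cover everything between them: the union {Z1, Z2, Z3, Z4, Z5, Z6, Z7, Z8} is all of U.
No single block has all 8 items (the largest, C4, has 7), so 2 is optimal.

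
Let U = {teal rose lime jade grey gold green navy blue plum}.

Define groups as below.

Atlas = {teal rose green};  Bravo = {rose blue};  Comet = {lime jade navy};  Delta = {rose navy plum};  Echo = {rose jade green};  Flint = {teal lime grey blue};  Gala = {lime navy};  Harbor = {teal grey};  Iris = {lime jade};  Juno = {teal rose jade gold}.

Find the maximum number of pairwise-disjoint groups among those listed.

Bravo, Gala, Harbor are pairwise disjoint (Bravo={rose,blue}; Gala={lime,navy}; Harbor={teal,grey}).
Every remaining group overlaps one of these, and no 4 of the listed groups are pairwise disjoint, so 3 is the maximum.

3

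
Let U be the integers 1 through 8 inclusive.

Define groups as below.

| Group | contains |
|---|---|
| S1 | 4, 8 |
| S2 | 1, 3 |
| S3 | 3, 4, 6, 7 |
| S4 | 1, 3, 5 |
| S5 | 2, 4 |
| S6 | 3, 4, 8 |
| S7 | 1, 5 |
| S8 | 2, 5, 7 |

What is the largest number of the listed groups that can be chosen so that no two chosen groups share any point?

S1, S2, S8 are pairwise disjoint (S1={4,8}; S2={1,3}; S8={2,5,7}).
Every remaining group overlaps one of these, and no 4 of the listed groups are pairwise disjoint, so 3 is the maximum.

3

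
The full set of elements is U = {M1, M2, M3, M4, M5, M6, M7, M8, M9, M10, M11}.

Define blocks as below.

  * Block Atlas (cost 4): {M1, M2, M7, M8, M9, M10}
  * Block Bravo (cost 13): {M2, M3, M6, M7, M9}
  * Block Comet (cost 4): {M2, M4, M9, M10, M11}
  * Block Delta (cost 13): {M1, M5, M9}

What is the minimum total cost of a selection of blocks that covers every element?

34

Atlas, Bravo, Comet, Delta together cover every element (Atlas ∪ Bravo ∪ Comet ∪ Delta = {M1, M2, M3, M4, M5, M6, M7, M8, M9, M10, M11}); total cost 4 + 13 + 4 + 13 = 34.
No covering selection has total cost below 34.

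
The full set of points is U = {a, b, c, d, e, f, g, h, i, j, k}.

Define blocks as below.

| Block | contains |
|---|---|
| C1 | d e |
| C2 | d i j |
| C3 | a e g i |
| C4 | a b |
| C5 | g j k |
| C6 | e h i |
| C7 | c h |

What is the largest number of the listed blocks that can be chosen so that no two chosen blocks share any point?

C1, C4, C5, C7 are pairwise disjoint (C1={d,e}; C4={a,b}; C5={g,j,k}; C7={c,h}).
Every remaining block overlaps one of these, and no 5 of the listed blocks are pairwise disjoint, so 4 is the maximum.

4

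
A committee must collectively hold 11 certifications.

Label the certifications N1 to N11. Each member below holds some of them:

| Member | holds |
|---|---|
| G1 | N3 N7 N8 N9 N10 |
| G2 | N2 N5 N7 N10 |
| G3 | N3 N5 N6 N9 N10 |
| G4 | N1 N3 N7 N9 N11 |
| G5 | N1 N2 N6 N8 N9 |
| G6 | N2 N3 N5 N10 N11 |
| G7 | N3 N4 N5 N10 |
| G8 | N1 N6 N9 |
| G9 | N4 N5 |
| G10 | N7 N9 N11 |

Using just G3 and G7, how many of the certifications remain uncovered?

Union of G3, G7 = {N3, N4, N5, N6, N9, N10}.
Not covered: N1, N2, N7, N8, N11 — 5 certifications.

5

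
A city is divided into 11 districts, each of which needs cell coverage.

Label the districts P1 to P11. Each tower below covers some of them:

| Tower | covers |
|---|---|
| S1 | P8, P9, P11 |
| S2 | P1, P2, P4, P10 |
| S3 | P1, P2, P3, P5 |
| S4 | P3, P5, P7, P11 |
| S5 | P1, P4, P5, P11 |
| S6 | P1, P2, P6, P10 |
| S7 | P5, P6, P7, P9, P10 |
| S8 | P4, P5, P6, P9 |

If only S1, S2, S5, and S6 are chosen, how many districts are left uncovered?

Union of S1, S2, S5, S6 = {P1, P2, P4, P5, P6, P8, P9, P10, P11}.
Not covered: P3, P7 — 2 districts.

2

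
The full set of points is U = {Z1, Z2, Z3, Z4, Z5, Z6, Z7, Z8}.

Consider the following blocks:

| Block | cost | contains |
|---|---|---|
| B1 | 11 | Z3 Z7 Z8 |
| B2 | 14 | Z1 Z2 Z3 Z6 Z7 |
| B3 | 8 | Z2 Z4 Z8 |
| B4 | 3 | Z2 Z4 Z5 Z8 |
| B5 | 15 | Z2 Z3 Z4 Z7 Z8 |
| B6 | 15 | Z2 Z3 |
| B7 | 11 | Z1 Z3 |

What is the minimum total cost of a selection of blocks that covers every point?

B2, B4 together cover every point (B2 ∪ B4 = {Z1, Z2, Z3, Z4, Z5, Z6, Z7, Z8}); total cost 14 + 3 = 17.
No covering selection has total cost below 17.

17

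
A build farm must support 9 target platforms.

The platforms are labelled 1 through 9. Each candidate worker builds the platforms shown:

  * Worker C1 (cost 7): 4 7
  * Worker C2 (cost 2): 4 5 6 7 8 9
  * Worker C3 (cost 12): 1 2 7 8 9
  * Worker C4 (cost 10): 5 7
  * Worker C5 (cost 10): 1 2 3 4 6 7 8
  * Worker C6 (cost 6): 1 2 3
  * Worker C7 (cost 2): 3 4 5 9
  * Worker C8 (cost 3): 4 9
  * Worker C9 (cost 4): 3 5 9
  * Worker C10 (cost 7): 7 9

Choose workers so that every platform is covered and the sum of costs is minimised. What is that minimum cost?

8

C2, C6 together cover every platform (C2 ∪ C6 = {1, 2, 3, 4, 5, 6, 7, 8, 9}); total cost 2 + 6 = 8.
No covering selection has total cost below 8.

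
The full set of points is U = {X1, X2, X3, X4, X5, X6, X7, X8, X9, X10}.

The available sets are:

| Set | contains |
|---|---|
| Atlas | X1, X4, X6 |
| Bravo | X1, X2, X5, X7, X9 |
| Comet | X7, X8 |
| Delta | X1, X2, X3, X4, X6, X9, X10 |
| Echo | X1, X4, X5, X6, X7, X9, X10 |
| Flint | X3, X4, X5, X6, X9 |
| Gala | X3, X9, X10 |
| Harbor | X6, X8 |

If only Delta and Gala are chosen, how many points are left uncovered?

3

Union of Delta, Gala = {X1, X2, X3, X4, X6, X9, X10}.
Not covered: X5, X7, X8 — 3 points.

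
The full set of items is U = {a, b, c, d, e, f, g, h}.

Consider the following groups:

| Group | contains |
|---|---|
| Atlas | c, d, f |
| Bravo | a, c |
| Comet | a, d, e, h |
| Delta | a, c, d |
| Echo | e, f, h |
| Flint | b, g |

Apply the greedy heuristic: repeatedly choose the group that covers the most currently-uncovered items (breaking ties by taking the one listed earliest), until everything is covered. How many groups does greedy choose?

3

Greedy: pick Comet (covers 4 new) → pick Atlas (covers 2 new) → pick Flint (covers 2 new). Total picks: 3.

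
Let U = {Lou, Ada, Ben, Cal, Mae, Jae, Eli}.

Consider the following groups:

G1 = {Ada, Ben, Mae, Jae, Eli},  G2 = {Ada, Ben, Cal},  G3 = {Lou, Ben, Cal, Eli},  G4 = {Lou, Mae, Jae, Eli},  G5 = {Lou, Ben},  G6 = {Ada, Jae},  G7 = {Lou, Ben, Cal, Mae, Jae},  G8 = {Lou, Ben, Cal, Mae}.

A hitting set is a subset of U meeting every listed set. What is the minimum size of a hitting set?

2

H = {Lou, Ada} meets every group (each contains at least one member of H), and |H| = 2.
The groups G3, G6 are pairwise disjoint, so any hitting set needs a separate point for each — at least 2. Hence 2 is optimal.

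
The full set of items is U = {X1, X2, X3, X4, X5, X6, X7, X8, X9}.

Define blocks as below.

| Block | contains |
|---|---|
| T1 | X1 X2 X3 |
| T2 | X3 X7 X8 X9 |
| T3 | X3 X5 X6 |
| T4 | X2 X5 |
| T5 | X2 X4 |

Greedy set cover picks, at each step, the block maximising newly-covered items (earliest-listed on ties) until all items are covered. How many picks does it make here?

4

Greedy: pick T2 (covers 4 new) → pick T1 (covers 2 new) → pick T3 (covers 2 new) → pick T5 (covers 1 new). Total picks: 4.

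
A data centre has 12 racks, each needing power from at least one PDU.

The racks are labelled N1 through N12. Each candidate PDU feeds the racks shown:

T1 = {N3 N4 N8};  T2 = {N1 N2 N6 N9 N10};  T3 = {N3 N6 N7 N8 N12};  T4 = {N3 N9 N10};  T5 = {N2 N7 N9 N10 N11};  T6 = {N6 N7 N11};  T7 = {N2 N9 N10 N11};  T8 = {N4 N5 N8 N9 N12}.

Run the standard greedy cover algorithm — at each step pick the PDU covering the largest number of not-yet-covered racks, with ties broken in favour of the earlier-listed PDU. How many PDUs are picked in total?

Greedy: pick T2 (covers 5 new) → pick T3 (covers 4 new) → pick T8 (covers 2 new) → pick T5 (covers 1 new). Total picks: 4.

4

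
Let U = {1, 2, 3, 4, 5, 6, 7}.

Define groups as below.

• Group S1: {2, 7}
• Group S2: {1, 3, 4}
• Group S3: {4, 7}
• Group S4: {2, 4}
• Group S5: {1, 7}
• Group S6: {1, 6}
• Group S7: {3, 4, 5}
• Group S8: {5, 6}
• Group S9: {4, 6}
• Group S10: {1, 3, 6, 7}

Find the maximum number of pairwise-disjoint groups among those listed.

3

S4, S5, S8 are pairwise disjoint (S4={2,4}; S5={1,7}; S8={5,6}).
Every remaining group overlaps one of these, and no 4 of the listed groups are pairwise disjoint, so 3 is the maximum.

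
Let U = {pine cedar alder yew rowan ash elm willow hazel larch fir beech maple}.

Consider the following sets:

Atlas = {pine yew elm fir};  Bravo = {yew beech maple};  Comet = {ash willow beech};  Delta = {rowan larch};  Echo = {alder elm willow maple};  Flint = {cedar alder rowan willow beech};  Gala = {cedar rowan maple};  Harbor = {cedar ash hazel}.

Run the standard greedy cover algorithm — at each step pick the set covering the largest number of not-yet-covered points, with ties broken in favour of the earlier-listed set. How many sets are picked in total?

Greedy: pick Flint (covers 5 new) → pick Atlas (covers 4 new) → pick Harbor (covers 2 new) → pick Bravo (covers 1 new) → pick Delta (covers 1 new). Total picks: 5.

5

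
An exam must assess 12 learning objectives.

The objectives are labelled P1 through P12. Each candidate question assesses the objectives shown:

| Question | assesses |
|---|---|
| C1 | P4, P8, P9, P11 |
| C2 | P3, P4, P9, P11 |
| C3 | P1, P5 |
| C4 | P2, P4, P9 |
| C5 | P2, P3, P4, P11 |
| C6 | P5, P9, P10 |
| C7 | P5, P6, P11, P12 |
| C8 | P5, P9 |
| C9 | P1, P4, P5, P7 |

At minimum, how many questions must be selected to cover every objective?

Take {C1, C5, C6, C7, C9}. Their union is {P1, P2, P3, P4, P5, P6, P7, P8, P9, P10, P11, P12}, which is all 12 objectives.
No 4 of the 9 questions cover everything (all 126 combinations miss at least one objective), so 5 is optimal.

5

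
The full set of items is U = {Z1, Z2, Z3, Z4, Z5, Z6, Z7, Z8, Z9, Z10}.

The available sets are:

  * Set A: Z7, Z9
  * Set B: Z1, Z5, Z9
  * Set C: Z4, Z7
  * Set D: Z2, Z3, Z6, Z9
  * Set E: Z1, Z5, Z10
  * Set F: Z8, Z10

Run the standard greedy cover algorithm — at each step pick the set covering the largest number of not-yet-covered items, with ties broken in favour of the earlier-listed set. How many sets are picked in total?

4

Greedy: pick D (covers 4 new) → pick E (covers 3 new) → pick C (covers 2 new) → pick F (covers 1 new). Total picks: 4.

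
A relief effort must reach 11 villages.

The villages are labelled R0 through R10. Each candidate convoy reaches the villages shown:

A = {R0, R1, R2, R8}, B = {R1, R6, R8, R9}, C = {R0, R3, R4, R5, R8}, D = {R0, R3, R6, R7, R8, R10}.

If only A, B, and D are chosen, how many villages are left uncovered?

2

Union of A, B, D = {R0, R1, R2, R3, R6, R7, R8, R9, R10}.
Not covered: R4, R5 — 2 villages.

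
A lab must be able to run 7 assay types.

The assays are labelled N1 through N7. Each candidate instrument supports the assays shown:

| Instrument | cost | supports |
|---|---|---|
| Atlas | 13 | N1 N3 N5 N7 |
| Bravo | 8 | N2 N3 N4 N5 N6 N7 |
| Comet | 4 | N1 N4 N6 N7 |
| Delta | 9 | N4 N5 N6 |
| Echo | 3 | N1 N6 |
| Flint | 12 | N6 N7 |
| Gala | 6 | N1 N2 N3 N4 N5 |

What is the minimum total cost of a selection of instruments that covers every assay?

10

Comet, Gala together cover every assay (Comet ∪ Gala = {N1, N2, N3, N4, N5, N6, N7}); total cost 4 + 6 = 10.
No covering selection has total cost below 10.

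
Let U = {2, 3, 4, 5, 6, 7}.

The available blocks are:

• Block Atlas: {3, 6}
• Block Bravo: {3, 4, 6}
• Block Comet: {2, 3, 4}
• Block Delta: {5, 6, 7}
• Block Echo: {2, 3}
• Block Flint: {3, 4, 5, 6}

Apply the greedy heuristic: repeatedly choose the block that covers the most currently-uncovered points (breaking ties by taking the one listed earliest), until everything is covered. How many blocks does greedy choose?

Greedy: pick Flint (covers 4 new) → pick Comet (covers 1 new) → pick Delta (covers 1 new). Total picks: 3.
(The true minimum cover uses only 2 blocks, so greedy is not optimal here.)

3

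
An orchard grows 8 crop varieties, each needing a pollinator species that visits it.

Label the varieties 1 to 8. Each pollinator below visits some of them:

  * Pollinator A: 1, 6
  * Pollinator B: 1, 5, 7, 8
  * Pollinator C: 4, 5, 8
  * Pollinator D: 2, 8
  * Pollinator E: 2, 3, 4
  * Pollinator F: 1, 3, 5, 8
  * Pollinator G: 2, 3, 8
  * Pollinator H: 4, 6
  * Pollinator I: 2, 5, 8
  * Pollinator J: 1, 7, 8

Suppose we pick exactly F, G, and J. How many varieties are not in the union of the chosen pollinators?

Union of F, G, J = {1, 2, 3, 5, 7, 8}.
Not covered: 4, 6 — 2 varieties.

2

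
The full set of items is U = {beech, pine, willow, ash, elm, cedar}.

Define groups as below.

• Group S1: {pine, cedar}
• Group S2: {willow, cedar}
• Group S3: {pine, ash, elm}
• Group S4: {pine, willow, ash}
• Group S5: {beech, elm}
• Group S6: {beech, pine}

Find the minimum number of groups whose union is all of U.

Take {S2, S3, S5}. Their union is {beech, pine, willow, ash, elm, cedar}, which is all 6 items.
No 2 of the 6 groups cover everything (all 15 combinations miss at least one item), so 3 is optimal.

3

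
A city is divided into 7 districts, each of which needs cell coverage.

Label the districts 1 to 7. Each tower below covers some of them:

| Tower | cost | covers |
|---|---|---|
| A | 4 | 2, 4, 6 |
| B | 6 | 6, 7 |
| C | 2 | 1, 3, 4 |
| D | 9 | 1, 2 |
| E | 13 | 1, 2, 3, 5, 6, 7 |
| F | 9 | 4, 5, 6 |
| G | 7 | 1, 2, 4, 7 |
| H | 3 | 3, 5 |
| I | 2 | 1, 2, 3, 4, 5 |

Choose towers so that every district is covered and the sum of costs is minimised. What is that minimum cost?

B, I together cover every district (B ∪ I = {1, 2, 3, 4, 5, 6, 7}); total cost 6 + 2 = 8.
No covering selection has total cost below 8.

8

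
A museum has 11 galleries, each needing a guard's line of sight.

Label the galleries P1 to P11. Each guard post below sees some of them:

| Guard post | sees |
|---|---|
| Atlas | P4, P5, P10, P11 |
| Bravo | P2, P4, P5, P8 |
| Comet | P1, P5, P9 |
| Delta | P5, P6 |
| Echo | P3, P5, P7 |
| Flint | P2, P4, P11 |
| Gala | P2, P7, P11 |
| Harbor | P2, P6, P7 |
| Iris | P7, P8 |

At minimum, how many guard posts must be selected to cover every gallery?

Atlas and Comet and Echo and Harbor and Iris together: Atlas ∪ Comet ∪ Echo ∪ Harbor ∪ Iris = {P1, P2, P3, P4, P5, P6, P7, P8, P9, P10, P11} — every gallery is covered.
No 4 of the 9 guard posts cover everything (all 126 combinations miss at least one gallery), so 5 is optimal.

5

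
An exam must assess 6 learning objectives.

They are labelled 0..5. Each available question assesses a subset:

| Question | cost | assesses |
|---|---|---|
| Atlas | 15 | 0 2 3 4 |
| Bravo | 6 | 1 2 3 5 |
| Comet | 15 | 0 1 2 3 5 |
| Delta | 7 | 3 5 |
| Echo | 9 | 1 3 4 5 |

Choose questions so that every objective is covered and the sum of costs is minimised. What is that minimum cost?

Atlas, Bravo together cover every objective (Atlas ∪ Bravo = {0, 1, 2, 3, 4, 5}); total cost 15 + 6 = 21.
No covering selection has total cost below 21.

21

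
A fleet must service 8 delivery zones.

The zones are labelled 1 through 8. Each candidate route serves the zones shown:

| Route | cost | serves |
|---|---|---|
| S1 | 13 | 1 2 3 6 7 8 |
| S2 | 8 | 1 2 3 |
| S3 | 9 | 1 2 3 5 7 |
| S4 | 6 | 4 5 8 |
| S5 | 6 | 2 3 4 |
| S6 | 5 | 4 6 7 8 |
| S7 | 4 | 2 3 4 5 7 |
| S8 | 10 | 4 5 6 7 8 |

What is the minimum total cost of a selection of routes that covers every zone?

14

S3, S6 together cover every zone (S3 ∪ S6 = {1, 2, 3, 4, 5, 6, 7, 8}); total cost 9 + 5 = 14.
The greedy pick S7, S6, S2 costs 17; no covering selection beats 14.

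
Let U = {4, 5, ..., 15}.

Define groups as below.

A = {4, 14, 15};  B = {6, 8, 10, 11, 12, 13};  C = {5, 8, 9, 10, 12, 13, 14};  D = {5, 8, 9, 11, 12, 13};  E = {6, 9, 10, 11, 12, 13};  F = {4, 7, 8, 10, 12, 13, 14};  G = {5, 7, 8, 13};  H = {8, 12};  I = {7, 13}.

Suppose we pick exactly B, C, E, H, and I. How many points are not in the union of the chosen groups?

Union of B, C, E, H, I = {5, 6, 7, 8, 9, 10, 11, 12, 13, 14}.
Not covered: 4, 15 — 2 points.

2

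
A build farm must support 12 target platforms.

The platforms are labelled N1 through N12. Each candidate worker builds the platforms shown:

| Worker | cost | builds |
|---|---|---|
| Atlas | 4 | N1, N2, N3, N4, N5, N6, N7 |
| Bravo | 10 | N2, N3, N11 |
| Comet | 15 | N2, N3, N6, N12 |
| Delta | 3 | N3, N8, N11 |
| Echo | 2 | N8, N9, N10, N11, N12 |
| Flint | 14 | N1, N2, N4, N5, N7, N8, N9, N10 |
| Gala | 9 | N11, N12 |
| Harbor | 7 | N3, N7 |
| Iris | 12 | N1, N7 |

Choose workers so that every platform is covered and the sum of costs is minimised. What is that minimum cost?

6

Atlas, Echo together cover every platform (Atlas ∪ Echo = {N1, N2, N3, N4, N5, N6, N7, N8, N9, N10, N11, N12}); total cost 4 + 2 = 6.
No covering selection has total cost below 6.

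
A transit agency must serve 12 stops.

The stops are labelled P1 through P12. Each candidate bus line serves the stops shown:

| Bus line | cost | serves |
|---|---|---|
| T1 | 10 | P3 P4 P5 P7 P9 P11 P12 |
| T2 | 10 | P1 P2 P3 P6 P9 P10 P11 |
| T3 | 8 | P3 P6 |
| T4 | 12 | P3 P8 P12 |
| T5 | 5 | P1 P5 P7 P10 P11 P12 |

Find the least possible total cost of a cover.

32

T1, T2, T4 together cover every stop (T1 ∪ T2 ∪ T4 = {P1, P2, P3, P4, P5, P6, P7, P8, P9, P10, P11, P12}); total cost 10 + 10 + 12 = 32.
The greedy pick T5, T2, T1, T4 costs 37; no covering selection beats 32.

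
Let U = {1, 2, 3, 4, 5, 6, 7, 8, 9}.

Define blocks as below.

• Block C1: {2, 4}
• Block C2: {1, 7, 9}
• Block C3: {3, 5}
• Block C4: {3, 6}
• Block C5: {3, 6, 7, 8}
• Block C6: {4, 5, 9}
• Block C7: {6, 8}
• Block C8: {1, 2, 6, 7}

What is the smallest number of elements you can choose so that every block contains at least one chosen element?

The 4 elements {2, 5, 6, 9} hit every block.
The blocks C1, C2, C3, C7 are pairwise disjoint, so any hitting set needs a separate element for each — at least 4. Hence 4 is optimal.

4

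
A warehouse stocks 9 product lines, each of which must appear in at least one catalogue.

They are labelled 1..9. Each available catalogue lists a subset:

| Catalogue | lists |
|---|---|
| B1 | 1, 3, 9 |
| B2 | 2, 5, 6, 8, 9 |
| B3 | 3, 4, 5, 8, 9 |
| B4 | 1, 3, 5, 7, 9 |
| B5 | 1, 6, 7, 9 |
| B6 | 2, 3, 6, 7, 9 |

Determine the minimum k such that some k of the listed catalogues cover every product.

Take {B3, B5, B6}. Their union is {1, 2, 3, 4, 5, 6, 7, 8, 9}, which is all 9 products.
Only B3 contains 4, so B3 is forced; the remaining 4 products need at least 2 more catalogues (each remaining catalogue adds at most 3) — so at least 3 catalogues are needed, and 3 is optimal.

3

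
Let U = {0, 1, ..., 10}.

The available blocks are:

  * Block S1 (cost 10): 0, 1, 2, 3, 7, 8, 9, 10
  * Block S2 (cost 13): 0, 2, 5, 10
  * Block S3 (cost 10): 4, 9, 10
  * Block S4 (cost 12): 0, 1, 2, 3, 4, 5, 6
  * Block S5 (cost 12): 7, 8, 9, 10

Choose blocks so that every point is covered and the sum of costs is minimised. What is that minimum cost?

S1, S4 together cover every point (S1 ∪ S4 = {0, 1, 2, 3, 4, 5, 6, 7, 8, 9, 10}); total cost 10 + 12 = 22.
No covering selection has total cost below 22.

22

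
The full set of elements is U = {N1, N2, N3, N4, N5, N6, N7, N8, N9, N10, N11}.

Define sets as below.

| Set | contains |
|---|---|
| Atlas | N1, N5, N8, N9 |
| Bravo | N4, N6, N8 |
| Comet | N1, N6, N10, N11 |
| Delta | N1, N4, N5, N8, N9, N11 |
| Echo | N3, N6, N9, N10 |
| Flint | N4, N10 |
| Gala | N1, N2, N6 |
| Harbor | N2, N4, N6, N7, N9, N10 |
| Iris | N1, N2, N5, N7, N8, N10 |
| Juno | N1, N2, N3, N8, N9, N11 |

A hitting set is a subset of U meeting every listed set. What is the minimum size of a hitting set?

H = {N1, N8, N10} meets every set (each contains at least one member of H), and |H| = 3.
No choice of 2 elements meets every set, so 3 is the minimum.

3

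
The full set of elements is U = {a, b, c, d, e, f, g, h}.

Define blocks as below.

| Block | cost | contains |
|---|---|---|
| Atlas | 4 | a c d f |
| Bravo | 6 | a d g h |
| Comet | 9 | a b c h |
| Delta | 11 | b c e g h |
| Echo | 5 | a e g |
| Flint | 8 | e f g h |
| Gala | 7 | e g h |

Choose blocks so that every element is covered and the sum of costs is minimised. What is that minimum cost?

Atlas, Delta together cover every element (Atlas ∪ Delta = {a, b, c, d, e, f, g, h}); total cost 4 + 11 = 15.
The greedy pick Atlas, Gala, Comet costs 20; no covering selection beats 15.

15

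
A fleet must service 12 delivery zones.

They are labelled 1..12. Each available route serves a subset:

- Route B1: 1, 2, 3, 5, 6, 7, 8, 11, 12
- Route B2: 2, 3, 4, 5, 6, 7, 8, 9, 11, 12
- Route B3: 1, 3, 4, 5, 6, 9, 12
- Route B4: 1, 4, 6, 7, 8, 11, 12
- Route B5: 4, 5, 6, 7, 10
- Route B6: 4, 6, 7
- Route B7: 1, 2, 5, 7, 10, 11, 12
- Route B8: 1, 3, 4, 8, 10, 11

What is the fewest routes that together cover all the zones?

2

B2 and B8 together: B2 ∪ B8 = {1, 2, 3, 4, 5, 6, 7, 8, 9, 10, 11, 12} — every zone is covered.
No single route has all 12 zones (the largest, B2, has 10), so 2 is optimal.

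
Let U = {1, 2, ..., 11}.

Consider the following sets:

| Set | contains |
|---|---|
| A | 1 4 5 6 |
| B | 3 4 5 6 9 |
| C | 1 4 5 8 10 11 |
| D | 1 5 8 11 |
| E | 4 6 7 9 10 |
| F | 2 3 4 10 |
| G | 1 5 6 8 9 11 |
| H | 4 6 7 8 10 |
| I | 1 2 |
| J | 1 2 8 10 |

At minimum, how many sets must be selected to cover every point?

Take {F, G, H}. Their union is {1, 2, 3, 4, 5, 6, 7, 8, 9, 10, 11}, which is all 11 points.
No 2 of the 10 sets cover everything (all 45 combinations miss at least one point), so 3 is optimal.

3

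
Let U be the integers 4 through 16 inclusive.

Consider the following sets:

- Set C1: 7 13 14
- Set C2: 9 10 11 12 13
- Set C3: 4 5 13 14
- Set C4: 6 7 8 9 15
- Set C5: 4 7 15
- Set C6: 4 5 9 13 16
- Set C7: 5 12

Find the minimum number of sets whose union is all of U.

4

C1, C2, C4, and C6 cover everything between them: the union {4, 5, 6, 7, 8, 9, 10, 11, 12, 13, 14, 15, 16} is all of U.
No 3 of the 7 sets cover everything (all 35 combinations miss at least one item), so 4 is optimal.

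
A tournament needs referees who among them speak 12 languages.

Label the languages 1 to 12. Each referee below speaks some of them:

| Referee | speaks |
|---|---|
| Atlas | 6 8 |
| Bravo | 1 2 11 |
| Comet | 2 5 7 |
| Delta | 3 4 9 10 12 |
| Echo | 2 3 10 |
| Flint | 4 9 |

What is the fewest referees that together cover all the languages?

4

Atlas and Bravo and Comet and Delta together: Atlas ∪ Bravo ∪ Comet ∪ Delta = {1, 2, 3, 4, 5, 6, 7, 8, 9, 10, 11, 12} — every language is covered.
Only Delta contains 12, so Delta is forced; the remaining 7 languages need at least 3 more referees (each remaining referee adds at most 3) — so at least 4 referees are needed, and 4 is optimal.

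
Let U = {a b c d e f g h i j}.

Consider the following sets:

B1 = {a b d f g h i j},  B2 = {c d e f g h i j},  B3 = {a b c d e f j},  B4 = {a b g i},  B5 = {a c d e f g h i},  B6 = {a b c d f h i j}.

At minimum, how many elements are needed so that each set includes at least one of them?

Take T = {a, e}. Each listed set contains at least one of these, so T is a hitting set of size 2.
No single element lies in every set, so at least 2 are needed and 2 is optimal.

2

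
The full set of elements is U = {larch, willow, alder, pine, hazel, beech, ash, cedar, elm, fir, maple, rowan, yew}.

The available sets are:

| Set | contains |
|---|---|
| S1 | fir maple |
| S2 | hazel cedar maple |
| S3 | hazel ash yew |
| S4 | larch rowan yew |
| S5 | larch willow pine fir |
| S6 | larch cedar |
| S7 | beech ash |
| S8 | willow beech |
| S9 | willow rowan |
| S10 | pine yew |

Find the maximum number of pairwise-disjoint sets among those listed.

5

S1, S6, S7, S9, S10 are pairwise disjoint (S1={fir,maple}; S6={larch,cedar}; S7={beech,ash}; S9={willow,rowan}; S10={pine,yew}).
Every remaining set overlaps one of these, and no 6 of the listed sets are pairwise disjoint, so 5 is the maximum.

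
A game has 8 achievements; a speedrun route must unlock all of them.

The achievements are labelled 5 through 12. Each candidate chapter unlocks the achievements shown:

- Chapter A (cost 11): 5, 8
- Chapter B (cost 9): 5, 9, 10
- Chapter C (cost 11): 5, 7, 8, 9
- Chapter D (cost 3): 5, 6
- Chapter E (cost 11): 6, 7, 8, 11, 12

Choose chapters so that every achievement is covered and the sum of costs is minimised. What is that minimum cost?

B, E together cover every achievement (B ∪ E = {5, 6, 7, 8, 9, 10, 11, 12}); total cost 9 + 11 = 20.
The greedy pick D, E, B costs 23; no covering selection beats 20.

20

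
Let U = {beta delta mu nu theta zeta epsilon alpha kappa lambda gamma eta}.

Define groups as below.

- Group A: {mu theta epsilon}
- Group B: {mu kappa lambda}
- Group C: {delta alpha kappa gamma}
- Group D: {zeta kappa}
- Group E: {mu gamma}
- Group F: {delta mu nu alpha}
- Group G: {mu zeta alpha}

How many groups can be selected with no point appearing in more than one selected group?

D, E are pairwise disjoint (D={zeta,kappa}; E={mu,gamma}).
Every remaining group overlaps one of these, and no 3 of the listed groups are pairwise disjoint, so 2 is the maximum.

2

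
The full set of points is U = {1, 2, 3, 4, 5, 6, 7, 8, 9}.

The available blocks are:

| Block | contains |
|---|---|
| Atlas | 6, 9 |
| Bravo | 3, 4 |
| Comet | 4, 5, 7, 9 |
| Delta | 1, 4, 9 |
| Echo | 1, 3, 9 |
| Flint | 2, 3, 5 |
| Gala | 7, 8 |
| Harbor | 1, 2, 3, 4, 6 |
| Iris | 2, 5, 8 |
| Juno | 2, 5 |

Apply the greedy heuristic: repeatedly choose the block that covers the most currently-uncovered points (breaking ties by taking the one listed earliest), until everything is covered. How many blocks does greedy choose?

3

Greedy: pick Harbor (covers 5 new) → pick Comet (covers 3 new) → pick Gala (covers 1 new). Total picks: 3.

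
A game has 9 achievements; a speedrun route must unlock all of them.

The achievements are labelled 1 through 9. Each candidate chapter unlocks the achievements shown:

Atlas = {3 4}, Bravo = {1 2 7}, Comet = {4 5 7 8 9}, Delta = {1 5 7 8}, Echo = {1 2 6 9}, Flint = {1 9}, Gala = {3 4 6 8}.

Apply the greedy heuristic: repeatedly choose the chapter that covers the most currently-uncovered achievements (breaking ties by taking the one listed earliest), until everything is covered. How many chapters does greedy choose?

3

Greedy: pick Comet (covers 5 new) → pick Echo (covers 3 new) → pick Atlas (covers 1 new). Total picks: 3.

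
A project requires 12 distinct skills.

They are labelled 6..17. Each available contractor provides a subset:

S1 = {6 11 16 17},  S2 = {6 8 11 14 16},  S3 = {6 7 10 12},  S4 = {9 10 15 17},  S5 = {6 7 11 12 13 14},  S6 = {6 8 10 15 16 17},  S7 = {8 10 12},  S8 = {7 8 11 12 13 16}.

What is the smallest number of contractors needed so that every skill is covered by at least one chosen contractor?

S2 and S4 and S8 together: S2 ∪ S4 ∪ S8 = {6, 7, 8, 9, 10, 11, 12, 13, 14, 15, 16, 17} — every skill is covered.
Only S4 contains 9, so S4 is forced; the remaining 8 skills need at least 2 more contractors (each remaining contractor adds at most 6) — so at least 3 contractors are needed, and 3 is optimal.

3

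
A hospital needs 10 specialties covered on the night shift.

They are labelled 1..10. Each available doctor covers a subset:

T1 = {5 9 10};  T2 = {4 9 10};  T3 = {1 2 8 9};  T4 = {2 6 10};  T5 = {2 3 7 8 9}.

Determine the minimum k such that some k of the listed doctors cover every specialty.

5

T1 and T2 and T3 and T4 and T5 together: T1 ∪ T2 ∪ T3 ∪ T4 ∪ T5 = {1, 2, 3, 4, 5, 6, 7, 8, 9, 10} — every specialty is covered.
No 4 of the 5 doctors cover everything (all 5 combinations miss at least one specialty), so 5 is optimal.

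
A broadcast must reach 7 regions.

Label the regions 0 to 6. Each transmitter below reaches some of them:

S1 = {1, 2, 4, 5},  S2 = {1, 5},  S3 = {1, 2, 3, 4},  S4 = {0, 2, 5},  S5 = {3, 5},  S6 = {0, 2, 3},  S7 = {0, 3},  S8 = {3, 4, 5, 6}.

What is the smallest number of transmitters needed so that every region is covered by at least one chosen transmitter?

3

S3 and S6 and S8 together: S3 ∪ S6 ∪ S8 = {0, 1, 2, 3, 4, 5, 6} — every region is covered.
Only S8 contains 6, so S8 is forced; the remaining 3 regions need at least 2 more transmitters (each remaining transmitter adds at most 2) — so at least 3 transmitters are needed, and 3 is optimal.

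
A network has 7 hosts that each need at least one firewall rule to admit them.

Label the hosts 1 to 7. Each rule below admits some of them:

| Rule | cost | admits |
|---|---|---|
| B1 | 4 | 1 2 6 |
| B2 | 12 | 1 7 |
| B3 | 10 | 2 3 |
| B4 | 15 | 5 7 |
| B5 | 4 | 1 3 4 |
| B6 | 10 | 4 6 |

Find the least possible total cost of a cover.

23

B1, B4, B5 together cover every host (B1 ∪ B4 ∪ B5 = {1, 2, 3, 4, 5, 6, 7}); total cost 4 + 15 + 4 = 23.
No covering selection has total cost below 23.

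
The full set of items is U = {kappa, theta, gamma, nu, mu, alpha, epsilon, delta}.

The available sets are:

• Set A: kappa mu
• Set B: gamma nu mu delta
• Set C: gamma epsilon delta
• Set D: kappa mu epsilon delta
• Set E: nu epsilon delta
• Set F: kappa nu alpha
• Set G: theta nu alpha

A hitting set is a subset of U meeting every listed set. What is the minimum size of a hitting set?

3

H = {mu, alpha, epsilon} meets every set (each contains at least one member of H), and |H| = 3.
The sets A, C, G are pairwise disjoint, so any hitting set needs a separate item for each — at least 3. Hence 3 is optimal.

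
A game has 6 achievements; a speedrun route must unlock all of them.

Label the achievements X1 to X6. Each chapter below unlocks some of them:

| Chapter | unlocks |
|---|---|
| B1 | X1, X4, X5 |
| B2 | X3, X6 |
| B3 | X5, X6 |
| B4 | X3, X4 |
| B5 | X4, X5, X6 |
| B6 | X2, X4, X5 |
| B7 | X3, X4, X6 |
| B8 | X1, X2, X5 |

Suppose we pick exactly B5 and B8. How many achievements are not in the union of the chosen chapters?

Union of B5, B8 = {X1, X2, X4, X5, X6}.
Not covered: X3 — 1 achievement.

1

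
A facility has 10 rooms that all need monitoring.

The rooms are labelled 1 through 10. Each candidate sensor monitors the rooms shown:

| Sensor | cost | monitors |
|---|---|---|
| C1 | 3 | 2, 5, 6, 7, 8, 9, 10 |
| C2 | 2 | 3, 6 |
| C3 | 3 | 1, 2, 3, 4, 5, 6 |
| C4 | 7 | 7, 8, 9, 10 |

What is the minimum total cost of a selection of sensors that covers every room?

6

C1, C3 together cover every room (C1 ∪ C3 = {1, 2, 3, 4, 5, 6, 7, 8, 9, 10}); total cost 3 + 3 = 6.
No covering selection has total cost below 6.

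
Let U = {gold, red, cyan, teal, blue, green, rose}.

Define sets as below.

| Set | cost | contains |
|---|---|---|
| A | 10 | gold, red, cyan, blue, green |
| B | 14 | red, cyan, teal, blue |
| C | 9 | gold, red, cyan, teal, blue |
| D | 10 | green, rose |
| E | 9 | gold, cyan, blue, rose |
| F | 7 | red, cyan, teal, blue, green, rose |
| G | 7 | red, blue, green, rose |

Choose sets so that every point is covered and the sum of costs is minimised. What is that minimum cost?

16

C, F together cover every point (C ∪ F = {gold, red, cyan, teal, blue, green, rose}); total cost 9 + 7 = 16.
No covering selection has total cost below 16.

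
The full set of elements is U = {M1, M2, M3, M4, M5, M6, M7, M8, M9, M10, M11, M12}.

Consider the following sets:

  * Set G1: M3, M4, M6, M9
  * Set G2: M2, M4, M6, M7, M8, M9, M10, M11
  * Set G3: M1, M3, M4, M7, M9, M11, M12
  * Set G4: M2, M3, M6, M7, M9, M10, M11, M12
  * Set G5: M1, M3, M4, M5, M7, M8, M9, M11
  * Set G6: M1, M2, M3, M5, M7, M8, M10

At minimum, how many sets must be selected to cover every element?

Take {G4, G5}. Their union is {M1, M2, M3, M4, M5, M6, M7, M8, M9, M10, M11, M12}, which is all 12 elements.
No single set has all 12 elements (the largest, G2, has 8), so 2 is optimal.

2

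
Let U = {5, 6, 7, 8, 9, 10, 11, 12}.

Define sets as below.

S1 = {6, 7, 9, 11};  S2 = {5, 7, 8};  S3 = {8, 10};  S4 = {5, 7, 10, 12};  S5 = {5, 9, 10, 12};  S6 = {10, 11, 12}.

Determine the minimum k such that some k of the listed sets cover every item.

S1 and S2 and S4 together: S1 ∪ S2 ∪ S4 = {5, 6, 7, 8, 9, 10, 11, 12} — every item is covered.
Only S1 contains 6, so S1 is forced; the remaining 4 items need at least 2 more sets (each remaining set adds at most 3) — so at least 3 sets are needed, and 3 is optimal.

3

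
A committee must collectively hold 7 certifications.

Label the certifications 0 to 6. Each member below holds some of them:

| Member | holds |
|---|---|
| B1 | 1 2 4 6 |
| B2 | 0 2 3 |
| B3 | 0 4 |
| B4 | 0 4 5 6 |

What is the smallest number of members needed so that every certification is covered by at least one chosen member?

3

Take {B1, B2, B4}. Their union is {0, 1, 2, 3, 4, 5, 6}, which is all 7 certifications.
Only B1 contains 1, so B1 is forced; the remaining 3 certifications need at least 2 more members (each remaining member adds at most 2) — so at least 3 members are needed, and 3 is optimal.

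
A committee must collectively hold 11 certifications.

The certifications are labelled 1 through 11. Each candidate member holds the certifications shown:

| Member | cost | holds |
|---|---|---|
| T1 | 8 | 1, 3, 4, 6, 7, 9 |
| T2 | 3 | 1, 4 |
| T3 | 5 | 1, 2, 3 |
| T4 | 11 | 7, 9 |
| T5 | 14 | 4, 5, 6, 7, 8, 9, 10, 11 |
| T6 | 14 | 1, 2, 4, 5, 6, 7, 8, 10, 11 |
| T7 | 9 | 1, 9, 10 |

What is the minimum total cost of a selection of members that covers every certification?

19

T3, T5 together cover every certification (T3 ∪ T5 = {1, 2, 3, 4, 5, 6, 7, 8, 9, 10, 11}); total cost 5 + 14 = 19.
The greedy pick T1, T6 costs 22; no covering selection beats 19.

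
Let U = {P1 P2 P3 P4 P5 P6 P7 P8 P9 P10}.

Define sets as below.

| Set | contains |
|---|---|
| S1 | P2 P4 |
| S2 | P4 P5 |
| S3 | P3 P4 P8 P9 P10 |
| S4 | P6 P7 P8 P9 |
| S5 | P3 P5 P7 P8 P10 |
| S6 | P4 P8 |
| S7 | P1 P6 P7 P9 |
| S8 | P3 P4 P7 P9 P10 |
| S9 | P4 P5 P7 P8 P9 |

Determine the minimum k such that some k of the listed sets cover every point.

3

S1, S5, and S7 cover everything between them: the union {P1, P2, P3, P4, P5, P6, P7, P8, P9, P10} is all of U.
Only S7 contains P1, so S7 is forced; the remaining 6 points need at least 2 more sets (each remaining set adds at most 4) — so at least 3 sets are needed, and 3 is optimal.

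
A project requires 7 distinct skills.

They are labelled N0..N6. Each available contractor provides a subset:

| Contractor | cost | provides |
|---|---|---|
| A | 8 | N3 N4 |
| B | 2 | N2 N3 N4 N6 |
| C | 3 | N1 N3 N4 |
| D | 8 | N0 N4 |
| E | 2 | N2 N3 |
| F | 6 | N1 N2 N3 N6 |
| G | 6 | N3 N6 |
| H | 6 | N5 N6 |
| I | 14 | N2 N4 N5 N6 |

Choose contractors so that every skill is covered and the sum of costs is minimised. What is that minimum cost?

B, C, D, H together cover every skill (B ∪ C ∪ D ∪ H = {N0, N1, N2, N3, N4, N5, N6}); total cost 2 + 3 + 8 + 6 = 19.
No covering selection has total cost below 19.

19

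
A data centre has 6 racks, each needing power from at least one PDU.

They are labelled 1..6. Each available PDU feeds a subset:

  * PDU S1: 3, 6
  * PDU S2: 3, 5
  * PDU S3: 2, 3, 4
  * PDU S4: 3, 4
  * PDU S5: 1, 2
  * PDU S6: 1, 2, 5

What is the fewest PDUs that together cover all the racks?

Take {S1, S4, S6}. Their union is {1, 2, 3, 4, 5, 6}, which is all 6 racks.
Only S1 contains 6, so S1 is forced; the remaining 4 racks need at least 2 more PDUs (each remaining PDU adds at most 3) — so at least 3 PDUs are needed, and 3 is optimal.

3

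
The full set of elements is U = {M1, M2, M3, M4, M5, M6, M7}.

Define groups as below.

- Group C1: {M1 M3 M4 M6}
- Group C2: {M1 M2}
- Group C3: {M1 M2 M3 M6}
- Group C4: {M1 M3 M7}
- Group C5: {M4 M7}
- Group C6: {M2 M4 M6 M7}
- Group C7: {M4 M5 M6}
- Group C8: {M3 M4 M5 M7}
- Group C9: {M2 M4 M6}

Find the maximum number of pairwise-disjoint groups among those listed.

2

C4, C9 are pairwise disjoint (C4={M1,M3,M7}; C9={M2,M4,M6}).
Every remaining group overlaps one of these, and no 3 of the listed groups are pairwise disjoint, so 2 is the maximum.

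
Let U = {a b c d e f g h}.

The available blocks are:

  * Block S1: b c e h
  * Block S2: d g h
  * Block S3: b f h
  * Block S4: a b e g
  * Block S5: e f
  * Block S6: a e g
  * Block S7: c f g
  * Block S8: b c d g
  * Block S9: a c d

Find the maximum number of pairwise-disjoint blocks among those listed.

S5, S9 are pairwise disjoint (S5={e,f}; S9={a,c,d}).
Every remaining block overlaps one of these, and no 3 of the listed blocks are pairwise disjoint, so 2 is the maximum.

2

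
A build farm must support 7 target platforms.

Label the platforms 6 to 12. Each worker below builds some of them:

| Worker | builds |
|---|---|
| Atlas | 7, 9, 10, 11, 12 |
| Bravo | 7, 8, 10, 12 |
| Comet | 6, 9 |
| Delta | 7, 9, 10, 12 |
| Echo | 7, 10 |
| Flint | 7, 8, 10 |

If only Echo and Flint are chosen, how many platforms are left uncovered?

Union of Echo, Flint = {7, 8, 10}.
Not covered: 6, 9, 11, 12 — 4 platforms.

4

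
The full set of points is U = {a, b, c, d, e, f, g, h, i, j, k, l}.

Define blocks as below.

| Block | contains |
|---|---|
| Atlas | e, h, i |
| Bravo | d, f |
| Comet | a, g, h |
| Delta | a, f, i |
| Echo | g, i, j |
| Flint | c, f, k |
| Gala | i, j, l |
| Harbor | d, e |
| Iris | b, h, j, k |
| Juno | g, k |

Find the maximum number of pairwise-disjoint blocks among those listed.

Comet, Flint, Gala, Harbor are pairwise disjoint (Comet={a,g,h}; Flint={c,f,k}; Gala={i,j,l}; Harbor={d,e}).
Every remaining block overlaps one of these, and no 5 of the listed blocks are pairwise disjoint, so 4 is the maximum.

4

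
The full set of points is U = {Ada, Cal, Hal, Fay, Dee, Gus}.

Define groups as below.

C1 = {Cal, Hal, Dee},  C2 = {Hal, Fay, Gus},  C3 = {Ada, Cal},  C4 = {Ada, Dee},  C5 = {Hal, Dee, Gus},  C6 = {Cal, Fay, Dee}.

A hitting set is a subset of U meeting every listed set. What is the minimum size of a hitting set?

The 3 points {Cal, Fay, Dee} hit every group.
No choice of 2 points meets every group, so 3 is the minimum.

3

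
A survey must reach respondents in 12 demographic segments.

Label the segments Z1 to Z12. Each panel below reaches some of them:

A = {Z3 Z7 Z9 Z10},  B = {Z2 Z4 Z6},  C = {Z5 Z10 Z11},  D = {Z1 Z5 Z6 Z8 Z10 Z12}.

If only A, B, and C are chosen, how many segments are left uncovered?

Union of A, B, C = {Z2, Z3, Z4, Z5, Z6, Z7, Z9, Z10, Z11}.
Not covered: Z1, Z8, Z12 — 3 segments.

3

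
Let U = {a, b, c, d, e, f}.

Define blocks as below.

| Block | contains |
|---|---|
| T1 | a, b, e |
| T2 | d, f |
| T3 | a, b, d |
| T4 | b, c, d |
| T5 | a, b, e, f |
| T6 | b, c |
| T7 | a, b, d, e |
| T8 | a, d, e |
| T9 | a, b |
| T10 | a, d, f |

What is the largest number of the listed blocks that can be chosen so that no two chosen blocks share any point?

T6, T8 are pairwise disjoint (T6={b,c}; T8={a,d,e}).
Every remaining block overlaps one of these, and no 3 of the listed blocks are pairwise disjoint, so 2 is the maximum.

2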